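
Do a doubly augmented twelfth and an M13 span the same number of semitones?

A doubly augmented twelfth = 21 semitones = a major thirteenth; enharmonically equal.

Yes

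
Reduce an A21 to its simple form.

Each octave removed subtracts seven from the number: 21 − 14 = 7.
That makes an augmented twenty-first a compound augmented seventh — 2 octaves plus an augmented seventh.

augmented 7th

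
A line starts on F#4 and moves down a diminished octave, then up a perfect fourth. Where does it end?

B#3

F#4 down a diminished octave → F##3 (11 semitones).
F##3 up a perfect fourth → B#3 (5 semitones).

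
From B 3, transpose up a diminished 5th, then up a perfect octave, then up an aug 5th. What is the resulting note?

B3 up a diminished fifth → F4 (6 semitones).
A perfect octave up from F4 is F5.
Up an augmented fifth from F5: C#6 (8 semitones up).

C sharp 6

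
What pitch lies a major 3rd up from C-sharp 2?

Three letter names up from C: E.
A major third is 4 semitones; 4 semitones up from C#2 gives E#2.

E-sharp 2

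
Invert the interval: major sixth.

minor 3rd

Interval numbers invert to sum to nine: 6 + 3 = 9, so a sixth inverts to a third.
And major becomes minor under inversion, so we get a minor third.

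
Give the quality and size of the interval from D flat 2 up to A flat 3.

D to A spans five letter names (D-E-F-G-A), plus an octave: a twelfth.
The perfect twelfth spans 19 semitones, and Db2 to Ab3 is exactly 19 semitones — so this is a perfect twelfth.
(Equivalently, a compound perfect fifth: a perfect fifth plus an octave.)

perfect twelfth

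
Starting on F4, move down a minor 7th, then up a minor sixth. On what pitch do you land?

Eb4

F4 down a minor seventh → G3 (10 semitones).
G3 up a minor sixth → Eb4 (8 semitones).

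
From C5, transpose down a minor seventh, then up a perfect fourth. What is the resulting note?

A minor seventh down from C5 is D4.
A perfect fourth up from D4 is G4.

G4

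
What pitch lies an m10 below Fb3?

Three letters down from F (plus an octave) reaches D.
Moving 15 semitones down from Fb3 (the size of a minor tenth) reaches Db2.

Db2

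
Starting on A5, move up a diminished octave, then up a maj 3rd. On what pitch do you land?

A diminished octave up from A5 is Ab6.
A major third up from Ab6 is C7.

C7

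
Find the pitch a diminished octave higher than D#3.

D4

An octave keeps the letter name D, an octave up from D.
A diminished octave is 11 semitones; 11 semitones up from D#3 gives D4.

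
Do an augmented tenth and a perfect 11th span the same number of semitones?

An augmented tenth = 17 semitones = a perfect eleventh; enharmonically equal.

Yes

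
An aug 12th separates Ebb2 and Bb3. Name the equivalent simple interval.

augmented 5th

Take out an octave (7 from the number): 12 − 7 = 5.
That makes an augmented twelfth a compound augmented fifth — an octave plus an augmented fifth.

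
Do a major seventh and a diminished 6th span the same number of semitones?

11 semitones (major seventh) vs 7 semitones (diminished sixth): not equal.

No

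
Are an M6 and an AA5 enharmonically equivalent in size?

Yes

A major sixth spans 9 semitones, and a doubly augmented fifth also spans 9 semitones — they're enharmonic.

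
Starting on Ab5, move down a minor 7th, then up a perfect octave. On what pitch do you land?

Down a minor seventh from Ab5: Bb4 (10 semitones down).
A perfect octave up from Bb4 is Bb5.

Bb5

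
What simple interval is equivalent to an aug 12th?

Subtracting seven from the interval number removes an octave: 12 − 7 = 5.
Quality carries through unchanged, so the simple form is an augmented fifth.

A5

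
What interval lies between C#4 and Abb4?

C to A spans six letter names (C-D-E-F-G-A), so the interval is some kind of sixth.
The major sixth is 9 semitones; here we have 6, three semitones narrower: doubly diminished.

dd6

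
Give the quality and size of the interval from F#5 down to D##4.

Descending from F#5 to D##4 is the same interval as ascending D##4 to F#5.
D to F spans three letter names (D-E-F), plus an octave — that makes it a tenth of some quality.
A major tenth would be 16 semitones; D##4 to F#5 is 14, two semitones narrower, so the interval is diminished.
(Equivalently, a compound diminished third: a diminished third plus an octave.)

diminished tenth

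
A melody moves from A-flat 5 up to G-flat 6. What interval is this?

minor seventh

A to G spans seven letter names (A-B-C-D-E-F-G): a seventh.
At 10 semitones, Ab5→Gb6 falls one short of a major seventh: minor.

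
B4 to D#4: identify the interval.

Descending from B4 to D#4 is the same interval as ascending D#4 to B4.
D to B spans six letter names (D-E-F-G-A-B) — that makes it a sixth of some quality.
At 8 semitones, D#4→B4 falls one short of a major sixth: minor.

minor sixth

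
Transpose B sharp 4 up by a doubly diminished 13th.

G flat 6

Six letters up from B (plus an octave) reaches G.
A doubly diminished thirteenth is 18 semitones; 18 semitones up from B#4 gives Gb6.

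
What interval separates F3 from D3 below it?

Descending from F3 to D3 is the same interval as ascending D3 to F3.
D to F spans three letter names (D-E-F) — that makes it a third of some quality.
D3 to F3 is 3 semitones, a half step short of the major third (4), so this is minor.

minor 3rd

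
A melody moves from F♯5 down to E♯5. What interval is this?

Descending from F#5 to E#5 is the same interval as ascending E#5 to F#5.
E to F spans two letter names (E-F), so the interval is some kind of second.
E#5 to F#5 is 1 semitone, a half step short of the major second (2), so this is minor.

minor second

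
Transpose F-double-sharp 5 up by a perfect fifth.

C-double-sharp 6

Counting five letter names up from F lands on C.
A perfect fifth spans 7 semitones, so from F##5 the target pitch is C##6.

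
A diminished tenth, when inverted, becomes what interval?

augmented sixth

First reduce the compound diminished tenth to its simple form, a diminished third.
Inverted interval numbers add to nine, so a third pairs with a sixth (3 + 6 = 9).
Quality inverts too: diminished becomes augmented. That makes the inversion an augmented sixth.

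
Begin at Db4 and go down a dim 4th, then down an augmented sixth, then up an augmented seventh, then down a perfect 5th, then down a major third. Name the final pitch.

C3

A diminished fourth down from Db4 is A3.
Down an augmented sixth from A3: Cb3 (10 semitones down).
An augmented seventh up from Cb3 is B3.
B3 down a perfect fifth → E3 (7 semitones).
A major third down from E3 is C3.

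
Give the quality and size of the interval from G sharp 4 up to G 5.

d8

G to G is the same letter name, plus an octave, so the interval is some kind of octave.
A perfect octave would be 12 semitones; G#4 to G5 is 11, one semitone narrower, so the interval is diminished.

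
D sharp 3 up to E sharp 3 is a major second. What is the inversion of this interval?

The rule of nine gives the new number: 9 − 2 = 7, so a second becomes a seventh.
The quality also flips — major becomes minor — giving a minor seventh.

minor seventh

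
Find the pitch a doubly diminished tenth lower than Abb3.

Counting three letter names plus an octave down from A lands on F.
A doubly diminished tenth is 13 semitones; 13 semitones down from Abb3 gives F#2.

F#2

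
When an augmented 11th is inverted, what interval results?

diminished fifth

First reduce the compound augmented eleventh to its simple form, an augmented fourth.
Interval numbers invert to sum to nine: 4 + 5 = 9, so a fourth inverts to a fifth.
The quality also flips — augmented becomes diminished — giving a diminished fifth.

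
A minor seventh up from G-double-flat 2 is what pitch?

Counting seven letter names up from G lands on F.
Moving 10 semitones up from Gbb2 (the size of a minor seventh) reaches Fbb3.

F-double-flat 3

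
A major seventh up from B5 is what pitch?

A#6

Counting seven letter names up from B lands on A.
Moving 11 semitones up from B5 (the size of a major seventh) reaches A#6.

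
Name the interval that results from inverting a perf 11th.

perfect 5th

First reduce the compound perfect eleventh to its simple form, a perfect fourth.
Interval numbers invert to sum to nine: 4 + 5 = 9, so a fourth inverts to a fifth.
The quality also flips — perfect stays perfect — giving a perfect fifth.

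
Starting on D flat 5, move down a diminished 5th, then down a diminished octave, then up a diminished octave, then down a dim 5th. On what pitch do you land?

C sharp 4

Db5 down a diminished fifth → G4 (6 semitones).
Down a diminished octave from G4: G#3 (11 semitones down).
A diminished octave up from G#3 is G4.
G4 down a diminished fifth → C#4 (6 semitones).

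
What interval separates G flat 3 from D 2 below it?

diminished eleventh

Descending from Gb3 to D2 is the same interval as ascending D2 to Gb3.
D to G spans four letter names (D-E-F-G), plus an octave — that makes it an eleventh of some quality.
The perfect eleventh is 17 semitones; here we have 16, one semitone narrower: diminished.
(Equivalently, a compound diminished fourth: a diminished fourth plus an octave.)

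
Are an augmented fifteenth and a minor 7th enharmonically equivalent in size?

25 semitones (augmented fifteenth) vs 10 semitones (minor seventh): not equal.

No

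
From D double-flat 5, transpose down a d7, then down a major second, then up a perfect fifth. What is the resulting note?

A diminished seventh down from Dbb5 is Eb4.
Eb4 down a major second → Db4 (2 semitones).
Db4 up a perfect fifth → Ab4 (7 semitones).

A flat 4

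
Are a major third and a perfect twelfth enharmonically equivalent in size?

No

A major third is 4 semitones but a perfect twelfth is 19 semitones — different sizes.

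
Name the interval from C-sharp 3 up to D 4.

m9

C to D spans two letter names (C-D), plus an octave: a ninth.
C#3 to D4 is 13 semitones, a half step short of the major ninth (14), so this is minor.
(Equivalently, a compound minor second: a minor second plus an octave.)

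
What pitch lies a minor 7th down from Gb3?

Ab2

Counting seven letter names down from G lands on A.
Moving 10 semitones down from Gb3 (the size of a minor seventh) reaches Ab2.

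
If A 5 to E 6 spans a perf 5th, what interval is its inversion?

Interval numbers invert to sum to nine: 5 + 4 = 9, so a fifth inverts to a fourth.
The quality also flips — perfect stays perfect — giving a perfect fourth.

perfect fourth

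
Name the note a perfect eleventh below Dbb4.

Abb2

The eleventh's letter: D down four letter names plus an octave → A.
A perfect eleventh is 17 semitones; 17 semitones down from Dbb4 gives Abb2.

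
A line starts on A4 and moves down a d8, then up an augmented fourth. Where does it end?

D##4

Down a diminished octave from A4: A#3 (11 semitones down).
An augmented fourth up from A#3 is D##4.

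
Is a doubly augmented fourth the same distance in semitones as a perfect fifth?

Both span 7 semitones: a doubly augmented fourth and a perfect fifth are the same chromatic distance.

Yes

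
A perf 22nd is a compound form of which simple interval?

Subtracting seven from the interval number removes an octave: 22 − 14 = 8.
So a perfect twenty-second is 2 octaves plus a perfect octave. The quality is unchanged.

perfect octave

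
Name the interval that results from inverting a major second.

Inverted interval numbers add to nine, so a second pairs with a seventh (2 + 7 = 9).
The quality also flips — major becomes minor — giving a minor seventh.

minor 7th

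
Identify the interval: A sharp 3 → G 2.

augmented 9th

Descending from A#3 to G2 is the same interval as ascending G2 to A#3.
G to A spans two letter names (G-A), plus an octave — that makes it a ninth of some quality.
The major ninth is 14 semitones; here we have 15, one semitone wider: augmented.
(Equivalently, a compound augmented second: an augmented second plus an octave.)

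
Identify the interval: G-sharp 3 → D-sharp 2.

Descending from G#3 to D#2 is the same interval as ascending D#2 to G#3.
D to G spans four letter names (D-E-F-G), plus an octave, so the interval is some kind of eleventh.
Counting semitones, D#2→G#3 is 17, which is the perfect eleventh.
(Equivalently, a compound perfect fourth: a perfect fourth plus an octave.)

P11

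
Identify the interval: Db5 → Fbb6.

diminished 10th

D to F spans three letter names (D-E-F), plus an octave, so the interval is some kind of tenth.
Db5 to Fbb6 spans 14 semitones — two semitones narrower than the major tenth (16) — giving a diminished tenth.
(Equivalently, a compound diminished third: a diminished third plus an octave.)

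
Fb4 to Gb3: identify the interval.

Descending from Fb4 to Gb3 is the same interval as ascending Gb3 to Fb4.
G to F spans seven letter names (G-A-B-C-D-E-F): a seventh.
At 10 semitones, Gb3→Fb4 falls one short of a major seventh: minor.

minor seventh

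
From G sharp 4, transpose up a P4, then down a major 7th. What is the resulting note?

D 4

G#4 up a perfect fourth → C#5 (5 semitones).
Down a major seventh from C#5: D4 (11 semitones down).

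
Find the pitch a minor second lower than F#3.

The second takes the letter from F down to E.
Moving 1 semitone down from F#3 (the size of a minor second) reaches E#3.

E#3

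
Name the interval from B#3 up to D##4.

major third

B to D spans three letter names (B-C-D): a third.
B#3 to D##4 is 4 semitones, matching the major third exactly, so the quality is major.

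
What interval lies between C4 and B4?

M7

C to B spans seven letter names (C-D-E-F-G-A-B): a seventh.
C4 to B4 is 11 semitones, matching the major seventh exactly, so the quality is major.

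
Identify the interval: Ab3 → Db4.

perfect 4th

A to D spans four letter names (A-B-C-D): a fourth.
Counting semitones, Ab3→Db4 is 5, which is the perfect fourth.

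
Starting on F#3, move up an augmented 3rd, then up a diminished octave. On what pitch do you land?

F#3 up an augmented third → A##3 (5 semitones).
Up a diminished octave from A##3: A#4 (11 semitones up).

A#4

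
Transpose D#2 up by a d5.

Counting five letter names up from D lands on A.
A diminished fifth is 6 semitones; 6 semitones up from D#2 gives A2.

A2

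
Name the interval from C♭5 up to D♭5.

C to D spans two letter names (C-D) — that makes it a second of some quality.
Cb5 to Db5 is 2 semitones, matching the major second exactly, so the quality is major.

M2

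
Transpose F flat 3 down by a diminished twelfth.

The twelfth's letter: F down five letter names plus an octave → B.
A diminished twelfth is 18 semitones; 18 semitones down from Fb3 gives Bb1.

B flat 1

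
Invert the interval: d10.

First reduce the compound diminished tenth to its simple form, a diminished third.
Interval numbers invert to sum to nine: 3 + 6 = 9, so a third inverts to a sixth.
The quality also flips — diminished becomes augmented — giving an augmented sixth.

augmented 6th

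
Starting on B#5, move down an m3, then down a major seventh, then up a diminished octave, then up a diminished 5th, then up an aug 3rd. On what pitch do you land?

Down a minor third from B#5: G##5 (3 semitones down).
A major seventh down from G##5 is A#4.
A#4 up a diminished octave → A5 (11 semitones).
Up a diminished fifth from A5: Eb6 (6 semitones up).
Up an augmented third from Eb6: G#6 (5 semitones up).

G#6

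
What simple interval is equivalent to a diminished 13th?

d6

Each octave removed subtracts seven from the number: 13 − 7 = 6.
That makes a diminished thirteenth a compound diminished sixth — an octave plus a diminished sixth.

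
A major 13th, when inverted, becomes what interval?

First reduce the compound major thirteenth to its simple form, a major sixth.
The rule of nine gives the new number: 9 − 6 = 3, so a sixth becomes a third.
And major becomes minor under inversion, so we get a minor third.

m3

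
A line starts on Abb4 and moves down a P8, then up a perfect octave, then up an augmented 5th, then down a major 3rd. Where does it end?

Cb5

A perfect octave down from Abb4 is Abb3.
Abb3 up a perfect octave → Abb4 (12 semitones).
An augmented fifth up from Abb4 is Eb5.
A major third down from Eb5 is Cb5.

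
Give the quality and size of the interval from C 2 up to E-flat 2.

C to E spans three letter names (C-D-E) — that makes it a third of some quality.
At 3 semitones, C2→Eb2 falls one short of a major third: minor.

minor third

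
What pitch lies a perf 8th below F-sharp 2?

The letter stays F (same as the start), shifted an octave down.
A perfect octave is 12 semitones; 12 semitones down from F#2 gives F#1.

F-sharp 1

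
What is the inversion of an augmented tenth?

d6

First reduce the compound augmented tenth to its simple form, an augmented third.
Inverted interval numbers add to nine, so a third pairs with a sixth (3 + 6 = 9).
Quality inverts too: augmented becomes diminished. That makes the inversion a diminished sixth.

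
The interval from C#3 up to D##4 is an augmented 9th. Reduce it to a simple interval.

Subtracting seven from the interval number removes an octave: 9 − 7 = 2.
Quality carries through unchanged, so the simple form is an augmented second.

A2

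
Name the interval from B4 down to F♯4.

Descending from B4 to F#4 is the same interval as ascending F#4 to B4.
F to B spans four letter names (F-G-A-B), so the interval is some kind of fourth.
Counting semitones, F#4→B4 is 5, which is the perfect fourth.

perfect 4th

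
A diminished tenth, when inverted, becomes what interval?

augmented sixth

First reduce the compound diminished tenth to its simple form, a diminished third.
Interval numbers invert to sum to nine: 3 + 6 = 9, so a third inverts to a sixth.
The quality also flips — diminished becomes augmented — giving an augmented sixth.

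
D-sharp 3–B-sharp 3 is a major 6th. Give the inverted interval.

The rule of nine gives the new number: 9 − 6 = 3, so a sixth becomes a third.
Quality inverts too: major becomes minor. That makes the inversion a minor third.

m3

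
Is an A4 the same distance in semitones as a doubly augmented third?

Yes

An augmented fourth = 6 semitones = a doubly augmented third; enharmonically equal.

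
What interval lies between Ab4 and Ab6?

P15

A to A is the same letter name, plus 2 octaves — that makes it a fifteenth of some quality.
Counting semitones, Ab4→Ab6 is 24, which is the perfect fifteenth.
(Equivalently, a compound perfect octave: a perfect octave plus an octave.)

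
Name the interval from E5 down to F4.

major 7th

Descending from E5 to F4 is the same interval as ascending F4 to E5.
F to E spans seven letter names (F-G-A-B-C-D-E) — that makes it a seventh of some quality.
F4 to E5 is 11 semitones, matching the major seventh exactly, so the quality is major.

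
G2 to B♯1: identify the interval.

d6

Descending from G2 to B#1 is the same interval as ascending B#1 to G2.
B to G spans six letter names (B-C-D-E-F-G), so the interval is some kind of sixth.
A major sixth would be 9 semitones; B#1 to G2 is 7, two semitones narrower, so the interval is diminished.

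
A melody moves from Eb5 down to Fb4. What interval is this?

Descending from Eb5 to Fb4 is the same interval as ascending Fb4 to Eb5.
F to E spans seven letter names (F-G-A-B-C-D-E): a seventh.
Counting semitones, Fb4→Eb5 is 11, which is the major seventh.

major 7th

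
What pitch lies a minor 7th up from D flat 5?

C flat 6

Seven letter names up from D: C.
A minor seventh spans 10 semitones, so from Db5 the target pitch is Cb6.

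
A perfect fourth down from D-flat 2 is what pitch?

A-flat 1

Counting four letter names down from D lands on A.
Moving 5 semitones down from Db2 (the size of a perfect fourth) reaches Ab1.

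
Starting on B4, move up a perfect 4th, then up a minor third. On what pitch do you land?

A perfect fourth up from B4 is E5.
A minor third up from E5 is G5.

G5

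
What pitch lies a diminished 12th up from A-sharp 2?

E 4

Five letters up from A (plus an octave) reaches E.
Moving 18 semitones up from A#2 (the size of a diminished twelfth) reaches E4.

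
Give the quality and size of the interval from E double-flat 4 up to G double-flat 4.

minor third

E to G spans three letter names (E-F-G): a third.
At 3 semitones, Ebb4→Gbb4 falls one short of a major third: minor.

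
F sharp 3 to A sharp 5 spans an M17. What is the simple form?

Subtracting seven from the interval number removes an octave: 17 − 14 = 3.
Quality carries through unchanged, so the simple form is a major third.

major 3rd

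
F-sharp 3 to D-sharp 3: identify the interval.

m3

Descending from F#3 to D#3 is the same interval as ascending D#3 to F#3.
D to F spans three letter names (D-E-F) — that makes it a third of some quality.
At 3 semitones, D#3→F#3 falls one short of a major third: minor.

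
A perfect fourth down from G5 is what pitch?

D5

Four letter names down from G: D.
A perfect fourth is 5 semitones; 5 semitones down from G5 gives D5.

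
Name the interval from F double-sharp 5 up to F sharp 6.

diminished octave

F to F is the same letter name, plus an octave — that makes it an octave of some quality.
A perfect octave would be 12 semitones; F##5 to F#6 is 11, one semitone narrower, so the interval is diminished.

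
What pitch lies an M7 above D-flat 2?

The seventh takes the letter from D up to C.
A major seventh is 11 semitones; 11 semitones up from Db2 gives C3.

C 3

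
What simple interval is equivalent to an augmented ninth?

Take out an octave (7 from the number): 9 − 7 = 2.
So an augmented ninth is an octave plus an augmented second. The quality is unchanged.

augmented 2nd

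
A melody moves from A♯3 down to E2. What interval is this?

A11

Descending from A#3 to E2 is the same interval as ascending E2 to A#3.
E to A spans four letter names (E-F-G-A), plus an octave, so the interval is some kind of eleventh.
A perfect eleventh would be 17 semitones; E2 to A#3 is 18, one semitone wider, so the interval is augmented.
(Equivalently, a compound augmented fourth: an augmented fourth plus an octave.)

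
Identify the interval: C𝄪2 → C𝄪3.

C to C is the same letter name, plus an octave: an octave.
Counting semitones, C##2→C##3 is 12, which is the perfect octave.

perfect octave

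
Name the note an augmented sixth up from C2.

Six letter names up from C: A.
An augmented sixth spans 10 semitones, so from C2 the target pitch is A#2.

A#2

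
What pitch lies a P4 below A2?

E2

Counting four letter names down from A lands on E.
A perfect fourth spans 5 semitones, so from A2 the target pitch is E2.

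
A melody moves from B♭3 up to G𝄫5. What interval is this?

diminished thirteenth

B to G spans six letter names (B-C-D-E-F-G), plus an octave — that makes it a thirteenth of some quality.
The major thirteenth is 21 semitones; here we have 19, two semitones narrower: diminished.
(Equivalently, a compound diminished sixth: a diminished sixth plus an octave.)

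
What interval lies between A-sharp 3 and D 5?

A to D spans four letter names (A-B-C-D), plus an octave — that makes it an eleventh of some quality.
A perfect eleventh would be 17 semitones; A#3 to D5 is 16, one semitone narrower, so the interval is diminished.
(Equivalently, a compound diminished fourth: a diminished fourth plus an octave.)

d11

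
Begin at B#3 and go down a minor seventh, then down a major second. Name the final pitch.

B#2

B#3 down a minor seventh → C##3 (10 semitones).
Down a major second from C##3: B#2 (2 semitones down).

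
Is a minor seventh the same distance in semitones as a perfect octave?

A minor seventh is 10 semitones but a perfect octave is 12 semitones — different sizes.

No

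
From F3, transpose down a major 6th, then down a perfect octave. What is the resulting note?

Ab1

F3 down a major sixth → Ab2 (9 semitones).
A perfect octave down from Ab2 is Ab1.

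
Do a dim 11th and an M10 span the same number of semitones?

Yes

A diminished eleventh = 16 semitones = a major tenth; enharmonically equal.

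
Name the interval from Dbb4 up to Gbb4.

D to G spans four letter names (D-E-F-G): a fourth.
The perfect fourth spans 5 semitones, and Dbb4 to Gbb4 is exactly 5 semitones — so this is a perfect fourth.

P4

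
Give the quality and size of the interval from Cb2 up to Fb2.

perfect fourth

C to F spans four letter names (C-D-E-F), so the interval is some kind of fourth.
Counting semitones, Cb2→Fb2 is 5, which is the perfect fourth.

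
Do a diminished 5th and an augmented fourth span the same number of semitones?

A diminished fifth = 6 semitones = an augmented fourth; enharmonically equal.

Yes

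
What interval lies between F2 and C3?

F to C spans five letter names (F-G-A-B-C): a fifth.
F2 to C3 is 7 semitones, matching the perfect fifth exactly, so the quality is perfect.

perfect fifth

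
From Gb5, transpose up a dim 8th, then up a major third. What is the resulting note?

Bbb6

Gb5 up a diminished octave → Gbb6 (11 semitones).
Gbb6 up a major third → Bbb6 (4 semitones).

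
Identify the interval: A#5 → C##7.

major tenth

A to C spans three letter names (A-B-C), plus an octave — that makes it a tenth of some quality.
A#5 to C##7 is 16 semitones, matching the major tenth exactly, so the quality is major.
(Equivalently, a compound major third: a major third plus an octave.)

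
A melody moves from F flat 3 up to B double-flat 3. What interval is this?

F to B spans four letter names (F-G-A-B): a fourth.
The perfect fourth spans 5 semitones, and Fb3 to Bbb3 is exactly 5 semitones — so this is a perfect fourth.

P4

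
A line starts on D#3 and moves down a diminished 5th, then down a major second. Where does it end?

D#3 down a diminished fifth → G##2 (6 semitones).
Down a major second from G##2: F##2 (2 semitones down).

F##2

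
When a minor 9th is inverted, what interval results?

First reduce the compound minor ninth to its simple form, a minor second.
Inverted interval numbers add to nine, so a second pairs with a seventh (2 + 7 = 9).
The quality also flips — minor becomes major — giving a major seventh.

major 7th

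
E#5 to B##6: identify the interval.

E to B spans five letter names (E-F-G-A-B), plus an octave: a twelfth.
The perfect twelfth is 19 semitones; here we have 20, one semitone wider: augmented.
(Equivalently, a compound augmented fifth: an augmented fifth plus an octave.)

augmented 12th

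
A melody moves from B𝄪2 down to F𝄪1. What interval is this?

augmented eleventh

Descending from B##2 to F##1 is the same interval as ascending F##1 to B##2.
F to B spans four letter names (F-G-A-B), plus an octave, so the interval is some kind of eleventh.
F##1 to B##2 spans 18 semitones — one semitone wider than the perfect eleventh (17) — giving an augmented eleventh.
(Equivalently, a compound augmented fourth: an augmented fourth plus an octave.)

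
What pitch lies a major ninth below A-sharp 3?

G-sharp 2

Counting two letter names plus an octave down from A lands on G.
A major ninth spans 14 semitones, so from A#3 the target pitch is G#2.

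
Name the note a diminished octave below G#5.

For an octave the letter name doesn't change: still G, an octave down.
A diminished octave is 11 semitones; 11 semitones down from G#5 gives G##4.

G##4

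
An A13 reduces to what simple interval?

Subtracting seven from the interval number removes an octave: 13 − 7 = 6.
So an augmented thirteenth is an octave plus an augmented sixth. The quality is unchanged.

A6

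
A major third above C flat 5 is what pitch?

E flat 5

The third takes the letter from C up to E.
Moving 4 semitones up from Cb5 (the size of a major third) reaches Eb5.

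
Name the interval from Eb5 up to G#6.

augmented 10th

E to G spans three letter names (E-F-G), plus an octave — that makes it a tenth of some quality.
The major tenth is 16 semitones; here we have 17, one semitone wider: augmented.
(Equivalently, a compound augmented third: an augmented third plus an octave.)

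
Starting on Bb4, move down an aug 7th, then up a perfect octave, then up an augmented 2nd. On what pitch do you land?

Db5

Down an augmented seventh from Bb4: Cbb4 (12 semitones down).
Cbb4 up a perfect octave → Cbb5 (12 semitones).
An augmented second up from Cbb5 is Db5.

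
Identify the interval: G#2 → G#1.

perfect octave

Descending from G#2 to G#1 is the same interval as ascending G#1 to G#2.
G to G is the same letter name, plus an octave, so the interval is some kind of octave.
G#1 to G#2 is 12 semitones, matching the perfect octave exactly, so the quality is perfect.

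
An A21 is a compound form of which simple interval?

Subtracting seven from the interval number removes an octave: 21 − 14 = 7.
So an augmented twenty-first is 2 octaves plus an augmented seventh. The quality is unchanged.

augmented seventh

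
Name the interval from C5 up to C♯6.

A8

C to C is the same letter name, plus an octave, so the interval is some kind of octave.
C5 to C#6 spans 13 semitones — one semitone wider than the perfect octave (12) — giving an augmented octave.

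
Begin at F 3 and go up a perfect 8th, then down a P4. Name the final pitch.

Up a perfect octave from F3: F4 (12 semitones up).
Down a perfect fourth from F4: C4 (5 semitones down).

C 4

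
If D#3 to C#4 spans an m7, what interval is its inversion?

major second

Inverted interval numbers add to nine, so a seventh pairs with a second (7 + 2 = 9).
And minor becomes major under inversion, so we get a major second.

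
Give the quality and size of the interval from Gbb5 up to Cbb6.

perfect fourth

G to C spans four letter names (G-A-B-C), so the interval is some kind of fourth.
The perfect fourth spans 5 semitones, and Gbb5 to Cbb6 is exactly 5 semitones — so this is a perfect fourth.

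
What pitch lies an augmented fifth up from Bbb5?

The fifth takes the letter from B up to F.
An augmented fifth is 8 semitones; 8 semitones up from Bbb5 gives F6.

F6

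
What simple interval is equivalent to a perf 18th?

perfect 4th

Take out 2 octaves (14 from the number): 18 − 14 = 4.
So a perfect eighteenth is 2 octaves plus a perfect fourth. The quality is unchanged.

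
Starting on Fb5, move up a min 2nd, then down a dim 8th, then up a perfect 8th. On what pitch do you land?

A minor second up from Fb5 is Gbb5.
A diminished octave down from Gbb5 is Gb4.
Gb4 up a perfect octave → Gb5 (12 semitones).

Gb5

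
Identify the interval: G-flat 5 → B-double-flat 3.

major 13th

Descending from Gb5 to Bbb3 is the same interval as ascending Bbb3 to Gb5.
B to G spans six letter names (B-C-D-E-F-G), plus an octave, so the interval is some kind of thirteenth.
Counting semitones, Bbb3→Gb5 is 21, which is the major thirteenth.
(Equivalently, a compound major sixth: a major sixth plus an octave.)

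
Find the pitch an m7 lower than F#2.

The seventh takes the letter from F down to G.
A minor seventh is 10 semitones; 10 semitones down from F#2 gives G#1.

G#1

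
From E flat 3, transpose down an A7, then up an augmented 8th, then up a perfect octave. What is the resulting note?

Eb3 down an augmented seventh → Fbb2 (12 semitones).
Fbb2 up an augmented octave → Fb3 (13 semitones).
A perfect octave up from Fb3 is Fb4.

F flat 4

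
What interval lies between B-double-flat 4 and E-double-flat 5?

B to E spans four letter names (B-C-D-E): a fourth.
The perfect fourth spans 5 semitones, and Bbb4 to Ebb5 is exactly 5 semitones — so this is a perfect fourth.

P4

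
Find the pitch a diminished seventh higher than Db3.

Cbb4

Seven letter names up from D: C.
Moving 9 semitones up from Db3 (the size of a diminished seventh) reaches Cbb4.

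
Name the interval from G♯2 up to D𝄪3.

G to D spans five letter names (G-A-B-C-D) — that makes it a fifth of some quality.
A perfect fifth would be 7 semitones; G#2 to D##3 is 8, one semitone wider, so the interval is augmented.

A5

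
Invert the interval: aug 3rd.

diminished 6th

Inverted interval numbers add to nine, so a third pairs with a sixth (3 + 6 = 9).
And augmented becomes diminished under inversion, so we get a diminished sixth.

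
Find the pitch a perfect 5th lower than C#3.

Counting five letter names down from C lands on F.
A perfect fifth spans 7 semitones, so from C#3 the target pitch is F#2.

F#2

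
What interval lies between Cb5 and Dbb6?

C to D spans two letter names (C-D), plus an octave, so the interval is some kind of ninth.
A major ninth would be 14 semitones, but Cb5 to Dbb6 is 13 — one semitone narrower, making it a minor ninth.
(Equivalently, a compound minor second: a minor second plus an octave.)

minor ninth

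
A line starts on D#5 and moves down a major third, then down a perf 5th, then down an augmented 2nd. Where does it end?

Down a major third from D#5: B4 (4 semitones down).
Down a perfect fifth from B4: E4 (7 semitones down).
An augmented second down from E4 is Db4.

Db4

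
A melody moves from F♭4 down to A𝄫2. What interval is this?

Descending from Fb4 to Abb2 is the same interval as ascending Abb2 to Fb4.
A to F spans six letter names (A-B-C-D-E-F), plus an octave: a thirteenth.
The major thirteenth spans 21 semitones, and Abb2 to Fb4 is exactly 21 semitones — so this is a major thirteenth.
(Equivalently, a compound major sixth: a major sixth plus an octave.)

major thirteenth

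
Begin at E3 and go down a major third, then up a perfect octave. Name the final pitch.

E3 down a major third → C3 (4 semitones).
A perfect octave up from C3 is C4.

C4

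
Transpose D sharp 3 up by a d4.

G 3

Four letter names up from D: G.
A diminished fourth spans 4 semitones, so from D#3 the target pitch is G3.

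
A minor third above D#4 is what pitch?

Three letter names up from D: F.
A minor third spans 3 semitones, so from D#4 the target pitch is F#4.

F#4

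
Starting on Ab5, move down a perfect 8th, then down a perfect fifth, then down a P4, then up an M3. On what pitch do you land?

C4

Down a perfect octave from Ab5: Ab4 (12 semitones down).
Ab4 down a perfect fifth → Db4 (7 semitones).
Db4 down a perfect fourth → Ab3 (5 semitones).
Ab3 up a major third → C4 (4 semitones).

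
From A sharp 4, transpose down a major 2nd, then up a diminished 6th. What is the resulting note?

A major second down from A#4 is G#4.
Up a diminished sixth from G#4: Eb5 (7 semitones up).

E flat 5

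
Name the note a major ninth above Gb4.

Two letters up from G (plus an octave) reaches A.
Moving 14 semitones up from Gb4 (the size of a major ninth) reaches Ab5.

Ab5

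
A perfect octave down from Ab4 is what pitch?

Ab3

An octave keeps the letter name A, an octave down from A.
A perfect octave spans 12 semitones, so from Ab4 the target pitch is Ab3.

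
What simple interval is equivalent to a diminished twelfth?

d5

Take out an octave (7 from the number): 12 − 7 = 5.
That makes a diminished twelfth a compound diminished fifth — an octave plus a diminished fifth.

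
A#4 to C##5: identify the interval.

A to C spans three letter names (A-B-C), so the interval is some kind of third.
Counting semitones, A#4→C##5 is 4, which is the major third.

major third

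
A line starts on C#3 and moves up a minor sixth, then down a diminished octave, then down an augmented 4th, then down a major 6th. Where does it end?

A minor sixth up from C#3 is A3.
A3 down a diminished octave → A#2 (11 semitones).
Down an augmented fourth from A#2: E2 (6 semitones down).
E2 down a major sixth → G1 (9 semitones).

G1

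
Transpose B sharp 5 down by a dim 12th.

E double-sharp 4

Counting five letter names plus an octave down from B lands on E.
Moving 18 semitones down from B#5 (the size of a diminished twelfth) reaches E##4.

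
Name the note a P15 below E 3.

E 1

The letter stays E (same as the start), shifted two octaves down.
A perfect fifteenth spans 24 semitones, so from E3 the target pitch is E1.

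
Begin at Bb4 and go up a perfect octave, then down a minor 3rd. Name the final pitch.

G5

Bb4 up a perfect octave → Bb5 (12 semitones).
A minor third down from Bb5 is G5.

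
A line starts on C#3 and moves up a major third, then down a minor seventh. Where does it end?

A major third up from C#3 is E#3.
E#3 down a minor seventh → F##2 (10 semitones).

F##2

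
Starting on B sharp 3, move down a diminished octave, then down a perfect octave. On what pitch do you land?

B double-sharp 1

Down a diminished octave from B#3: B##2 (11 semitones down).
B##2 down a perfect octave → B##1 (12 semitones).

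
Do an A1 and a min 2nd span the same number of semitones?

Yes

An augmented unison = 1 semitone = a minor second; enharmonically equal.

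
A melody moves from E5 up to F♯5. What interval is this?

E to F spans two letter names (E-F), so the interval is some kind of second.
E5 to F#5 is 2 semitones, matching the major second exactly, so the quality is major.

major second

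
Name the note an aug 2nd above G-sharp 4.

A-double-sharp 4

Counting two letter names up from G lands on A.
Moving 3 semitones up from G#4 (the size of an augmented second) reaches A##4.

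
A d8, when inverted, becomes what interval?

augmented unison

Interval numbers invert to sum to nine: 8 + 1 = 9, so an octave inverts to a unison.
The quality also flips — diminished becomes augmented — giving an augmented unison.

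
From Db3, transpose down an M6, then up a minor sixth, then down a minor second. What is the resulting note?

Down a major sixth from Db3: Fb2 (9 semitones down).
A minor sixth up from Fb2 is Dbb3.
Dbb3 down a minor second → Cb3 (1 semitone).

Cb3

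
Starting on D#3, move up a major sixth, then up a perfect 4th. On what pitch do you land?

D#3 up a major sixth → B#3 (9 semitones).
B#3 up a perfect fourth → E#4 (5 semitones).

E#4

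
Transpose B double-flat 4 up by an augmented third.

D 5

Three letter names up from B: D.
An augmented third is 5 semitones; 5 semitones up from Bbb4 gives D5.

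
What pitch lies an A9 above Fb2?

G3

Two letters up from F (plus an octave) reaches G.
An augmented ninth spans 15 semitones, so from Fb2 the target pitch is G3.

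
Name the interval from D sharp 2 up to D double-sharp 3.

D to D is the same letter name, plus an octave, so the interval is some kind of octave.
D#2 to D##3 spans 13 semitones — one semitone wider than the perfect octave (12) — giving an augmented octave.

augmented 8th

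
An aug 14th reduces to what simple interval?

Subtracting seven from the interval number removes an octave: 14 − 7 = 7.
That makes an augmented fourteenth a compound augmented seventh — an octave plus an augmented seventh.

augmented seventh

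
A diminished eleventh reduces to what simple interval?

Each octave removed subtracts seven from the number: 11 − 7 = 4.
That makes a diminished eleventh a compound diminished fourth — an octave plus a diminished fourth.

diminished fourth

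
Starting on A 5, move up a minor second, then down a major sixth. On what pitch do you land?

D flat 5

A5 up a minor second → Bb5 (1 semitone).
Down a major sixth from Bb5: Db5 (9 semitones down).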